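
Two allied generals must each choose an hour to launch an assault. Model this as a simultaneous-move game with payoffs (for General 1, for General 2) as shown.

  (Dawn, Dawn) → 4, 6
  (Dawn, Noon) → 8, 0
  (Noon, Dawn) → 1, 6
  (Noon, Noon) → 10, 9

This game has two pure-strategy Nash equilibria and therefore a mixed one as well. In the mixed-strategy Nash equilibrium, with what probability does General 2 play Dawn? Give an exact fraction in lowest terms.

General 2's mix q on Dawn must make General 1 indifferent between Dawn and Noon.
General 1's payoff from Dawn: 4q + 8(1−q). From Noon: 1q + 10(1−q).
Set equal: 3q = 2(1−q) → q = 2/5.

2/5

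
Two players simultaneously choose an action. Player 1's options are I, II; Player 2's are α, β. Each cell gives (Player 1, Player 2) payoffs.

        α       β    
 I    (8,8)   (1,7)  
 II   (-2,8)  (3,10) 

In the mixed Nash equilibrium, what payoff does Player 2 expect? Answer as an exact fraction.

8

Player 1 mixes with probability p on I, chosen so Player 2 is indifferent: 8p + 8(1−p) = 7p + 10(1−p) gives p = 2/3.
Player 2's expected payoff is 8·2/3 + 8·1/3 = 8.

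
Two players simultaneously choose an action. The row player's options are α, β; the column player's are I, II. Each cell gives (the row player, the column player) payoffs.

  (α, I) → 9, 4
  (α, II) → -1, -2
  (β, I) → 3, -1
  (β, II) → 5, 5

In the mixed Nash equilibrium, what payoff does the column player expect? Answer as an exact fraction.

The row player mixes with probability p on α, chosen so the column player is indifferent: 4p + (-1)(1−p) = (-2)p + 5(1−p) gives p = 1/2.
The column player's expected payoff is 4·1/2 + (-1)·1/2 = 3/2.

3/2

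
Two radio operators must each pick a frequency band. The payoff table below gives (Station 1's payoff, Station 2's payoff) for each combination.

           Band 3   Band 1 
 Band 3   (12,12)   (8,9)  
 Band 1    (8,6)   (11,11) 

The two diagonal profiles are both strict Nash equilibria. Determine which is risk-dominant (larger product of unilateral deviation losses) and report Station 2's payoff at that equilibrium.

At both Band 3: Station 1 loses 12 − 8 = 4 by deviating; Station 2 loses 12 − 9 = 3. Product = 4·3 = 12.
At both Band 1: Station 1 loses 11 − 8 = 3 by deviating; Station 2 loses 11 − 6 = 5. Product = 3·5 = 15.
15 > 12, so both Band 1 is risk-dominant. Station 2's payoff there is 11.

11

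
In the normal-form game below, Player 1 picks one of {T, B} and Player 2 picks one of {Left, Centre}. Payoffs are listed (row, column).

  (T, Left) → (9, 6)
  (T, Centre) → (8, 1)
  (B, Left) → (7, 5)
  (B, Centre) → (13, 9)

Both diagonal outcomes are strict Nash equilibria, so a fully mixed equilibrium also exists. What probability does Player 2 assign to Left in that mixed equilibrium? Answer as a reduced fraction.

Player 2's mix q on Left must make Player 1 indifferent between T and B.
Player 1's payoff from T: 9q + 8(1−q). From B: 7q + 13(1−q).
Set equal: 2q = 5(1−q) → q = 5/7.

5/7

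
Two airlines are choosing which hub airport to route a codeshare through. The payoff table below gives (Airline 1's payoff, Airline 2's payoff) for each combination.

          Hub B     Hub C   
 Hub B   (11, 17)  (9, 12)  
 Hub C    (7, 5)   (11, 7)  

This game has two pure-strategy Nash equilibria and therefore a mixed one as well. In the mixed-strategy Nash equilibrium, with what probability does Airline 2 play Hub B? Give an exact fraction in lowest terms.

Airline 2's mix q on Hub B must make Airline 1 indifferent between Hub B and Hub C.
Airline 1's payoff from Hub B: 11q + 9(1−q). From Hub C: 7q + 11(1−q).
Set equal: 4q = 2(1−q) → q = 2/6 = 1/3.

1/3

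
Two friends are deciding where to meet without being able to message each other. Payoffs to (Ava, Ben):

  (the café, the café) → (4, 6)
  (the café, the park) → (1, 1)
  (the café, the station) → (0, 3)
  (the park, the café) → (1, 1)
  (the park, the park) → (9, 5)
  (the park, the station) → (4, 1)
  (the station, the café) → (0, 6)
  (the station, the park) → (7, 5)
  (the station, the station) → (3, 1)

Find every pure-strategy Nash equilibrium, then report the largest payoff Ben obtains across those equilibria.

6

Both the café is a pure NE (Ava: 4 ≥ 1; Ben: 6 ≥ 3). Ben gets 6.
Both the park is a pure NE (Ava: 9 ≥ 7; Ben: 5 ≥ 1). Ben gets 5.
Every other cell has a profitable deviation for at least one player. Highest of {6, 5} is 6.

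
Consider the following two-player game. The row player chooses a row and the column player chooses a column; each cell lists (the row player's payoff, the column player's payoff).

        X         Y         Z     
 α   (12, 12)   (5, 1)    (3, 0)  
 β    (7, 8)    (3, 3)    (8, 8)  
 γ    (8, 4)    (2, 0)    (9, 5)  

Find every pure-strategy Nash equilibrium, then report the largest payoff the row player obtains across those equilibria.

12

(α, X) is a pure NE (the row player: 12 ≥ 8; the column player: 12 ≥ 1). The row player gets 12.
(γ, Z) is a pure NE (the row player: 9 ≥ 8; the column player: 5 ≥ 4). The row player gets 9.
Every other cell has a profitable deviation for at least one player. Highest of {12, 9} is 12.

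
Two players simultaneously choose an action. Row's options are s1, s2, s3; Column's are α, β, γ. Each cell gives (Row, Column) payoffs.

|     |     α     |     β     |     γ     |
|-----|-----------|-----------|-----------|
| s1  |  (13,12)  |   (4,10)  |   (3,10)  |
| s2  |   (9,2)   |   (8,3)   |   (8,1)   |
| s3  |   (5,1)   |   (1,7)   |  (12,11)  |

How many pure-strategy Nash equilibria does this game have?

3

(s1, α): Row gets 13 (best alternative 9); Column gets 12 (best alternative 10). Neither deviates — NE.
(s2, β): Row gets 8 (best alternative 4); Column gets 3 (best alternative 2). Neither deviates — NE.
(s3, γ): Row gets 12 (best alternative 8); Column gets 11 (best alternative 7). Neither deviates — NE.
(s1, β) is not a NE: Row would switch to s2 (8 > 4).
No other cell survives both best-response checks, so there are 3 pure NE.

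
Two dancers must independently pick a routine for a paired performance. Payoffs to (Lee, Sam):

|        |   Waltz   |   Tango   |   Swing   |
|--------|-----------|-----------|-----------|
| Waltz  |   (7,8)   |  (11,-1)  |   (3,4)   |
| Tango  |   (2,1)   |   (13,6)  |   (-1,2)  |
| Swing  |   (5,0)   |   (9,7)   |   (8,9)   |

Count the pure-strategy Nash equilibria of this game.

3

Both Waltz: Lee gets 7 (best alternative 5); Sam gets 8 (best alternative 4). Neither deviates — NE.
Both Tango: Lee gets 13 (best alternative 11); Sam gets 6 (best alternative 2). Neither deviates — NE.
Both Swing: Lee gets 8 (best alternative 3); Sam gets 9 (best alternative 7). Neither deviates — NE.
(Waltz, Swing) is not a NE: Lee would switch to Swing (8 > 3).
No other cell survives both best-response checks, so there are 3 pure NE.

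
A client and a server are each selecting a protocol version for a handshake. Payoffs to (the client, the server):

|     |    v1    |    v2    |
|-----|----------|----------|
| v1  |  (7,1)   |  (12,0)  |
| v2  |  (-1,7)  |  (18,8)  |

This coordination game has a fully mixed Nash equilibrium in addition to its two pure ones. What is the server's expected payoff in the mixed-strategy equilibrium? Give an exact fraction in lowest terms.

4

The client mixes with probability p on v1, chosen so the server is indifferent: 1p + 7(1−p) = 0p + 8(1−p) gives p = 1/2.
The server's expected payoff is 1·1/2 + 7·1/2 = 4.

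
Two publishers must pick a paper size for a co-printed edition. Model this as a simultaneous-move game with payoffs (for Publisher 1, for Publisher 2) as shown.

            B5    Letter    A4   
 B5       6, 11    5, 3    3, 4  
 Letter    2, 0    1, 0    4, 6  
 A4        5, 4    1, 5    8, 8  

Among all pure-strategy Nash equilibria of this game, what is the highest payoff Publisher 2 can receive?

11

Both B5 is a pure NE (Publisher 1: 6 ≥ 5; Publisher 2: 11 ≥ 4). Publisher 2 gets 11.
Both A4 is a pure NE (Publisher 1: 8 ≥ 4; Publisher 2: 8 ≥ 5). Publisher 2 gets 8.
Every other cell has a profitable deviation for at least one player. Highest of {11, 8} is 11.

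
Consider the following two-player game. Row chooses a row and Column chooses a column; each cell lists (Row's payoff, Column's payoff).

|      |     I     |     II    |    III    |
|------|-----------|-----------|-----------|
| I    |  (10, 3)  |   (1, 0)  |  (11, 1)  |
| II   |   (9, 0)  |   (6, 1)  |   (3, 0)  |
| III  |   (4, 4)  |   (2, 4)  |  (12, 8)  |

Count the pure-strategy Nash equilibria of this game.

Both I: Row gets 10 (best alternative 9); Column gets 3 (best alternative 1). Neither deviates — NE.
Both II: Row gets 6 (best alternative 2); Column gets 1 (best alternative 0). Neither deviates — NE.
Both III: Row gets 12 (best alternative 11); Column gets 8 (best alternative 4). Neither deviates — NE.
(I, III) is not a NE: Row would switch to III (12 > 11).
No other cell survives both best-response checks, so there are 3 pure NE.

3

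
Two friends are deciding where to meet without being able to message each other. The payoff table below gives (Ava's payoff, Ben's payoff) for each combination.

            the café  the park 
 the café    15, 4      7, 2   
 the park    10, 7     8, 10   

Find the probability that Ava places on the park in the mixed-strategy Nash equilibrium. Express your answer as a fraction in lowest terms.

Ava's mix p on the café must make Ben indifferent between the café and the park.
Ben's payoff from the café: 4p + 7(1−p). From the park: 2p + 10(1−p).
Set equal: 2p = 3(1−p) → p = 3/5.
Probability on the park is 1 − 3/5 = 2/5.

2/5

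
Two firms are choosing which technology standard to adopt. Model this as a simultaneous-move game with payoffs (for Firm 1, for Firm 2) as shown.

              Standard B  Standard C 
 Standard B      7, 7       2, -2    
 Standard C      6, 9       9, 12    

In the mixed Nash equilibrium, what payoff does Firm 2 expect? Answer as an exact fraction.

17/2

Firm 1 mixes with probability p on Standard B, chosen so Firm 2 is indifferent: 7p + 9(1−p) = (-2)p + 12(1−p) gives p = 1/4.
Firm 2's expected payoff is 7·1/4 + 9·3/4 = 17/2.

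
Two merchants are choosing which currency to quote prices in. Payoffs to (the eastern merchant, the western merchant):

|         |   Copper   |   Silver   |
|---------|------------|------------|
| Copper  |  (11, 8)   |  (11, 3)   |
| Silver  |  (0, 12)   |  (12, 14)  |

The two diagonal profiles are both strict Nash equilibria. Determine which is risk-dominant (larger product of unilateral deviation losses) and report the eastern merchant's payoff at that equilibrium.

At both Copper: the eastern merchant loses 11 − 0 = 11 by deviating; the western merchant loses 8 − 3 = 5. Product = 11·5 = 55.
At both Silver: the eastern merchant loses 12 − 11 = 1 by deviating; the western merchant loses 14 − 12 = 2. Product = 1·2 = 2.
55 > 2, so both Copper is risk-dominant. The eastern merchant's payoff there is 11.

11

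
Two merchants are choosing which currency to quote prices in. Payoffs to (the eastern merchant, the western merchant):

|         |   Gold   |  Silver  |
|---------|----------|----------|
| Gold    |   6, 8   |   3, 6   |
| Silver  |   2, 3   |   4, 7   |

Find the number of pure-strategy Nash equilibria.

Both Gold: the eastern merchant gets 6 (best alternative 2); the western merchant gets 8 (best alternative 6). Neither deviates — NE.
Both Silver: the eastern merchant gets 4 (best alternative 3); the western merchant gets 7 (best alternative 3). Neither deviates — NE.
(Silver, Gold) is not a NE: the eastern merchant would switch to Gold (6 > 2).
No other cell survives both best-response checks, so there are 2 pure NE.

2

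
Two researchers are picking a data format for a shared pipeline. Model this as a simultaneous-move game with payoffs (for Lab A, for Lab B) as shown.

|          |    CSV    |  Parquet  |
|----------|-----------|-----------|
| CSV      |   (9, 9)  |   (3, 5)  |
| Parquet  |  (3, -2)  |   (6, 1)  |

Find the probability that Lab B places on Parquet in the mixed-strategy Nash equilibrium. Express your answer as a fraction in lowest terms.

Lab B's mix q on CSV must make Lab A indifferent between CSV and Parquet.
Lab A's payoff from CSV: 9q + 3(1−q). From Parquet: 3q + 6(1−q).
Set equal: 6q = 3(1−q) → q = 3/9 = 1/3.
Probability on Parquet is 1 − 1/3 = 2/3.

2/3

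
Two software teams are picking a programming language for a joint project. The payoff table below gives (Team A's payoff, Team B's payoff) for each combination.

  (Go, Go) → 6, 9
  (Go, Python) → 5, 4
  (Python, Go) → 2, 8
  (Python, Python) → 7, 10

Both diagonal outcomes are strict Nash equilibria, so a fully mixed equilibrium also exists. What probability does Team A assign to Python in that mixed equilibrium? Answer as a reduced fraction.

Team A's mix p on Go must make Team B indifferent between Go and Python.
Team B's payoff from Go: 9p + 8(1−p). From Python: 4p + 10(1−p).
Set equal: 5p = 2(1−p) → p = 2/7.
Probability on Python is 1 − 2/7 = 5/7.

5/7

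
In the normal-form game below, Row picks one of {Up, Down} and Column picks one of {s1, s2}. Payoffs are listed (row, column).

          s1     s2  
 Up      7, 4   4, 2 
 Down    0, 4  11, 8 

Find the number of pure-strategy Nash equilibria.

2

(Up, s1): Row gets 7 (best alternative 0); Column gets 4 (best alternative 2). Neither deviates — NE.
(Down, s2): Row gets 11 (best alternative 4); Column gets 8 (best alternative 4). Neither deviates — NE.
(Down, s1) is not a NE: Row would switch to Up (7 > 0).
No other cell survives both best-response checks, so there are 2 pure NE.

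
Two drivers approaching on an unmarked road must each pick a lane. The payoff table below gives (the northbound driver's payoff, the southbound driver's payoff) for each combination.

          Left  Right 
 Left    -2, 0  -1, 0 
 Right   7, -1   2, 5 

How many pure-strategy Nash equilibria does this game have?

Both Right: the northbound driver gets 2 (best alternative -1); the southbound driver gets 5 (best alternative -1). Neither deviates — NE.
Both Left is not a NE: the northbound driver would switch to Right (7 > -2).
No other cell survives both best-response checks, so there is 1 pure NE.

1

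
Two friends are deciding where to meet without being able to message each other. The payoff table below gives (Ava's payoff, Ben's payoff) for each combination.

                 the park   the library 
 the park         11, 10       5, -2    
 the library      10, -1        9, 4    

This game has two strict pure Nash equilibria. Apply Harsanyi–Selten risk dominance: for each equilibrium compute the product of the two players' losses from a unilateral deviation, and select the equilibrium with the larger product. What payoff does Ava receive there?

9

At both the park: Ava loses 11 − 10 = 1 by deviating; Ben loses 10 − (-2) = 12. Product = 1·12 = 12.
At both the library: Ava loses 9 − 5 = 4 by deviating; Ben loses 4 − (-1) = 5. Product = 4·5 = 20.
20 > 12, so both the library is risk-dominant. Ava's payoff there is 9.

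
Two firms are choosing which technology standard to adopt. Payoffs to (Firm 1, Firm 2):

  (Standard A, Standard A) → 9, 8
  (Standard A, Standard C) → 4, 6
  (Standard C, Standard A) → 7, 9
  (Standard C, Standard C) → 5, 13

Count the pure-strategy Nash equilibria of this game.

Both Standard A: Firm 1 gets 9 (best alternative 7); Firm 2 gets 8 (best alternative 6). Neither deviates — NE.
Both Standard C: Firm 1 gets 5 (best alternative 4); Firm 2 gets 13 (best alternative 9). Neither deviates — NE.
(Standard C, Standard A) is not a NE: Firm 1 would switch to Standard A (9 > 7).
No other cell survives both best-response checks, so there are 2 pure NE.

2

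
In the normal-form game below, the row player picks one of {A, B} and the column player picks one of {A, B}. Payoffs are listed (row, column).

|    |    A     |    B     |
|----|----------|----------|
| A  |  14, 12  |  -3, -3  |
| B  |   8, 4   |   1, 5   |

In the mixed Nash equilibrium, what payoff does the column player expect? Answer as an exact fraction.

9/2

The row player mixes with probability p on A, chosen so the column player is indifferent: 12p + 4(1−p) = (-3)p + 5(1−p) gives p = 1/16.
The column player's expected payoff is 12·1/16 + 4·15/16 = 9/2.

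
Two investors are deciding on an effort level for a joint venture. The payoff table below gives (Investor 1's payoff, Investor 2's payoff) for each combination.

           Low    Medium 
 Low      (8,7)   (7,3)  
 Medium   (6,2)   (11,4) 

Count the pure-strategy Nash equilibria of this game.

2

Both Low: Investor 1 gets 8 (best alternative 6); Investor 2 gets 7 (best alternative 3). Neither deviates — NE.
Both Medium: Investor 1 gets 11 (best alternative 7); Investor 2 gets 4 (best alternative 2). Neither deviates — NE.
(Low, Medium) is not a NE: Investor 1 would switch to Medium (11 > 7).
No other cell survives both best-response checks, so there are 2 pure NE.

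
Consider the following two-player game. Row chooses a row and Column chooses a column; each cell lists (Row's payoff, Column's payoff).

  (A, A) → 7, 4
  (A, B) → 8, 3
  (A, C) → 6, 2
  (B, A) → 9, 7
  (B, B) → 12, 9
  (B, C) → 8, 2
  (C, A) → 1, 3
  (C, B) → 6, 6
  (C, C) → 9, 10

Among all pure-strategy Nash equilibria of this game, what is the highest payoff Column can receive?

Both B is a pure NE (Row: 12 ≥ 8; Column: 9 ≥ 7). Column gets 9.
Both C is a pure NE (Row: 9 ≥ 8; Column: 10 ≥ 6). Column gets 10.
Every other cell has a profitable deviation for at least one player. Highest of {9, 10} is 10.

10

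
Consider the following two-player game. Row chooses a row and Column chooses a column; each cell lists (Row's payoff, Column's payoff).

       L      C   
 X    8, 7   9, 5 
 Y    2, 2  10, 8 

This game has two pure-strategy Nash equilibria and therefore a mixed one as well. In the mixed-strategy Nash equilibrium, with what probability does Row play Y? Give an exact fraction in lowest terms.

Row's mix p on X must make Column indifferent between L and C.
Column's payoff from L: 7p + 2(1−p). From C: 5p + 8(1−p).
Set equal: 2p = 6(1−p) → p = 6/8 = 3/4.
Probability on Y is 1 − 3/4 = 1/4.

1/4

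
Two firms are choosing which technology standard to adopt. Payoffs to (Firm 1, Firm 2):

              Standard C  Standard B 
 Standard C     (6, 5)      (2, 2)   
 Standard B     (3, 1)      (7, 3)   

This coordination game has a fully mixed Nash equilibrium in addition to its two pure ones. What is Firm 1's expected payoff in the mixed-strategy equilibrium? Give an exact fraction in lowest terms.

9/2

Firm 2 mixes with probability q on Standard C, chosen so Firm 1 is indifferent: 6q + 2(1−q) = 3q + 7(1−q) gives q = 5/8.
Firm 1's expected payoff (from either row, since indifferent) is 6·5/8 + 2·3/8 = 9/2.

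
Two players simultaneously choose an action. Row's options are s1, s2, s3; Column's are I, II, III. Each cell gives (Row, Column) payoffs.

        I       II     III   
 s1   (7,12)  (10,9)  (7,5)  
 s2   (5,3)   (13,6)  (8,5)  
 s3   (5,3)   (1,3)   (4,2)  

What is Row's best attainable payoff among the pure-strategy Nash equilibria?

13

(s1, I) is a pure NE (Row: 7 ≥ 5; Column: 12 ≥ 9). Row gets 7.
(s2, II) is a pure NE (Row: 13 ≥ 10; Column: 6 ≥ 5). Row gets 13.
Every other cell has a profitable deviation for at least one player. Highest of {7, 13} is 13.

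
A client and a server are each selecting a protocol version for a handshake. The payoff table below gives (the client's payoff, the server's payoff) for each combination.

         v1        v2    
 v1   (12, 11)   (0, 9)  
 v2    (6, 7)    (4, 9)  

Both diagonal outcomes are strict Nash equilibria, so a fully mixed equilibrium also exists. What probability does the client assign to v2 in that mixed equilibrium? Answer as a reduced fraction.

1/2

The client's mix p on v1 must make the server indifferent between v1 and v2.
The server's payoff from v1: 11p + 7(1−p). From v2: 9p + 9(1−p).
Set equal: 2p = 2(1−p) → p = 2/4 = 1/2.
Probability on v2 is 1 − 1/2 = 1/2.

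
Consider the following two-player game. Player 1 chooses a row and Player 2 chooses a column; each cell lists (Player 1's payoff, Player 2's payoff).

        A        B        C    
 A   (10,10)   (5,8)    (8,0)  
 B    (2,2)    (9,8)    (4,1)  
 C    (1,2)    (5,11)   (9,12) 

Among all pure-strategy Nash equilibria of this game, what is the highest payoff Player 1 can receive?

10

Both A is a pure NE (Player 1: 10 ≥ 2; Player 2: 10 ≥ 8). Player 1 gets 10.
Both B is a pure NE (Player 1: 9 ≥ 5; Player 2: 8 ≥ 2). Player 1 gets 9.
Both C is a pure NE (Player 1: 9 ≥ 8; Player 2: 12 ≥ 11). Player 1 gets 9.
Every other cell has a profitable deviation for at least one player. Highest of {10, 9, 9} is 10.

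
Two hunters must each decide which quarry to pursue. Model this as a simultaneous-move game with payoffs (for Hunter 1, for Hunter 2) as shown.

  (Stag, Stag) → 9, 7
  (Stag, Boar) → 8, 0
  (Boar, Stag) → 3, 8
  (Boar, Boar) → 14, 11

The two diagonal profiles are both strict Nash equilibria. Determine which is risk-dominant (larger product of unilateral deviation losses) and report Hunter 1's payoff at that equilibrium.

At both Stag: Hunter 1 loses 9 − 3 = 6 by deviating; Hunter 2 loses 7 − 0 = 7. Product = 6·7 = 42.
At both Boar: Hunter 1 loses 14 − 8 = 6 by deviating; Hunter 2 loses 11 − 8 = 3. Product = 6·3 = 18.
42 > 18, so both Stag is risk-dominant. Hunter 1's payoff there is 9.

9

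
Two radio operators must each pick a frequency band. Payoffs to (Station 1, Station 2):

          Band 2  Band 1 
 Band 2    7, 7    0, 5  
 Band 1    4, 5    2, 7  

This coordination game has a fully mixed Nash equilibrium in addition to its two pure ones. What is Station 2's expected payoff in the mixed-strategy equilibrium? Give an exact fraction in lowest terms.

6

Station 1 mixes with probability p on Band 2, chosen so Station 2 is indifferent: 7p + 5(1−p) = 5p + 7(1−p) gives p = 1/2.
Station 2's expected payoff is 7·1/2 + 5·1/2 = 6.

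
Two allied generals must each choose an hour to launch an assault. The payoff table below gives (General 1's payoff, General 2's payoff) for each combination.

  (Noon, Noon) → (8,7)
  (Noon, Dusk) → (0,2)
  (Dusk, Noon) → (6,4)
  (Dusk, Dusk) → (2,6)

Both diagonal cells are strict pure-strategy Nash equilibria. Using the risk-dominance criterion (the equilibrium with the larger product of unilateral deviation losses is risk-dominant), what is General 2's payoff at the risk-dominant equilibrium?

7

At both Noon: General 1 loses 8 − 6 = 2 by deviating; General 2 loses 7 − 2 = 5. Product = 2·5 = 10.
At both Dusk: General 1 loses 2 − 0 = 2 by deviating; General 2 loses 6 − 4 = 2. Product = 2·2 = 4.
10 > 4, so both Noon is risk-dominant. General 2's payoff there is 7.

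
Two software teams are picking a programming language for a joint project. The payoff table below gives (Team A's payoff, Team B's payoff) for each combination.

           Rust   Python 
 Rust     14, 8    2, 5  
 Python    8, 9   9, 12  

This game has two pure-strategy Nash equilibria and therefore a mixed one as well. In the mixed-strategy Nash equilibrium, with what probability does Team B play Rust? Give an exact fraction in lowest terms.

7/13

Team B's mix q on Rust must make Team A indifferent between Rust and Python.
Team A's payoff from Rust: 14q + 2(1−q). From Python: 8q + 9(1−q).
Set equal: 6q = 7(1−q) → q = 7/13.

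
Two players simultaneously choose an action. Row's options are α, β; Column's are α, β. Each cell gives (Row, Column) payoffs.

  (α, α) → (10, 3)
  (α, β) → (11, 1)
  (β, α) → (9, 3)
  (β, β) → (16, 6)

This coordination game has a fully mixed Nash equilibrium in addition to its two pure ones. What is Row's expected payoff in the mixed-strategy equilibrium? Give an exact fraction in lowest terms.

61/6

Column mixes with probability q on α, chosen so Row is indifferent: 10q + 11(1−q) = 9q + 16(1−q) gives q = 5/6.
Row's expected payoff (from either row, since indifferent) is 10·5/6 + 11·1/6 = 61/6.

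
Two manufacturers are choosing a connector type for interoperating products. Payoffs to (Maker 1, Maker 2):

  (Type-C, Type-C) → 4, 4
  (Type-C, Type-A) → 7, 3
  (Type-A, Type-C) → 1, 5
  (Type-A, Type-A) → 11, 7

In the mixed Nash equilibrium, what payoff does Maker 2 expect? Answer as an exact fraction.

13/3

Maker 1 mixes with probability p on Type-C, chosen so Maker 2 is indifferent: 4p + 5(1−p) = 3p + 7(1−p) gives p = 2/3.
Maker 2's expected payoff is 4·2/3 + 5·1/3 = 13/3.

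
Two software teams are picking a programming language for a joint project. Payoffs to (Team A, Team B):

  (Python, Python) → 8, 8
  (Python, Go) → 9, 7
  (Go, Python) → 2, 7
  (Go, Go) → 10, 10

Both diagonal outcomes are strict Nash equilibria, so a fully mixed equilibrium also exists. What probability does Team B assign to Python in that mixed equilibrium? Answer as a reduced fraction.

Team B's mix q on Python must make Team A indifferent between Python and Go.
Team A's payoff from Python: 8q + 9(1−q). From Go: 2q + 10(1−q).
Set equal: 6q = 1(1−q) → q = 1/7.

1/7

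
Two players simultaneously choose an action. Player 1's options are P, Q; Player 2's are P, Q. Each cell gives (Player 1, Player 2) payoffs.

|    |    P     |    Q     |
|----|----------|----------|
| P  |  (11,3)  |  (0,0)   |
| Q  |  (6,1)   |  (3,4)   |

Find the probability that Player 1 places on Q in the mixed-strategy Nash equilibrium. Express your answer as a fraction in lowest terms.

Player 1's mix p on P must make Player 2 indifferent between P and Q.
Player 2's payoff from P: 3p + 1(1−p). From Q: 0p + 4(1−p).
Set equal: 3p = 3(1−p) → p = 3/6 = 1/2.
Probability on Q is 1 − 1/2 = 1/2.

1/2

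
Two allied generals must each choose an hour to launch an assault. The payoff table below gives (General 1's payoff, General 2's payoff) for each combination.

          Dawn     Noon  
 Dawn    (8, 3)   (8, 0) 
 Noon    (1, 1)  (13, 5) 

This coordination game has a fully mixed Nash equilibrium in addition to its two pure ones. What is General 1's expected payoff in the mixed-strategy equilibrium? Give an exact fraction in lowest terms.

8

General 2 mixes with probability q on Dawn, chosen so General 1 is indifferent: 8q + 8(1−q) = 1q + 13(1−q) gives q = 5/12.
General 1's expected payoff (from either row, since indifferent) is 8·5/12 + 8·7/12 = 8.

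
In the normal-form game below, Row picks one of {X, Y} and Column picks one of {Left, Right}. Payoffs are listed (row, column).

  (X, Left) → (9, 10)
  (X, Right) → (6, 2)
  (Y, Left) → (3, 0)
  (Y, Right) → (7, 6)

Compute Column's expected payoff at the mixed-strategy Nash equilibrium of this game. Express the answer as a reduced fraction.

30/7

Row mixes with probability p on X, chosen so Column is indifferent: 10p + 0(1−p) = 2p + 6(1−p) gives p = 3/7.
Column's expected payoff is 10·3/7 + 0·4/7 = 30/7.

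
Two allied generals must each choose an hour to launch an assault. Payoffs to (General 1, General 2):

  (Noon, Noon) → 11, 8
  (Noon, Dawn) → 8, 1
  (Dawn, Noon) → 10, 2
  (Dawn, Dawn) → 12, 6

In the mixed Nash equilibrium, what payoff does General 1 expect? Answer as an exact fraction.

General 2 mixes with probability q on Noon, chosen so General 1 is indifferent: 11q + 8(1−q) = 10q + 12(1−q) gives q = 4/5.
General 1's expected payoff (from either row, since indifferent) is 11·4/5 + 8·1/5 = 52/5.

52/5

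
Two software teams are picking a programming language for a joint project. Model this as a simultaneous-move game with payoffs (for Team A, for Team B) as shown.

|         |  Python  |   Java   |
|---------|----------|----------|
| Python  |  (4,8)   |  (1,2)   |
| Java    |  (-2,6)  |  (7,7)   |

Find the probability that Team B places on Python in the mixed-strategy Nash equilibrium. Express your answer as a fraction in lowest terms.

Team B's mix q on Python must make Team A indifferent between Python and Java.
Team A's payoff from Python: 4q + 1(1−q). From Java: (-2)q + 7(1−q).
Set equal: 6q = 6(1−q) → q = 6/12 = 1/2.

1/2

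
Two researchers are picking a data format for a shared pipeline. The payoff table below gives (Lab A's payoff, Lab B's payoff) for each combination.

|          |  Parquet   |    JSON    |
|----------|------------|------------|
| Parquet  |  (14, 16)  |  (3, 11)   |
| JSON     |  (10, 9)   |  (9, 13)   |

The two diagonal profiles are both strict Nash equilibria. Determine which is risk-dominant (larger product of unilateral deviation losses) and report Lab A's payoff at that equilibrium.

At both Parquet: Lab A loses 14 − 10 = 4 by deviating; Lab B loses 16 − 11 = 5. Product = 4·5 = 20.
At both JSON: Lab A loses 9 − 3 = 6 by deviating; Lab B loses 13 − 9 = 4. Product = 6·4 = 24.
24 > 20, so both JSON is risk-dominant. Lab A's payoff there is 9.

9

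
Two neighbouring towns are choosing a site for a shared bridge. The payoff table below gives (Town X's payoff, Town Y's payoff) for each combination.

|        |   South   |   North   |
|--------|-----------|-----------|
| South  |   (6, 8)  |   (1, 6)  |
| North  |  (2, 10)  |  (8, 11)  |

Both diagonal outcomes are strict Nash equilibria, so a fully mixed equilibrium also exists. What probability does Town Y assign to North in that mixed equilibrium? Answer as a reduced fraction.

Town Y's mix q on South must make Town X indifferent between South and North.
Town X's payoff from South: 6q + 1(1−q). From North: 2q + 8(1−q).
Set equal: 4q = 7(1−q) → q = 7/11.
Probability on North is 1 − 7/11 = 4/11.

4/11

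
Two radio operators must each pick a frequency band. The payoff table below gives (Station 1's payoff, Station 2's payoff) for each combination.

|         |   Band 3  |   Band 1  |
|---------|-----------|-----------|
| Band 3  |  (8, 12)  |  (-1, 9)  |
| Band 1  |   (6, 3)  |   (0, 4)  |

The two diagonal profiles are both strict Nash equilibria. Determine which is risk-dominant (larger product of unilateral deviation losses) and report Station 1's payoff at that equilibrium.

At both Band 3: Station 1 loses 8 − 6 = 2 by deviating; Station 2 loses 12 − 9 = 3. Product = 2·3 = 6.
At both Band 1: Station 1 loses 0 − (-1) = 1 by deviating; Station 2 loses 4 − 3 = 1. Product = 1·1 = 1.
6 > 1, so both Band 3 is risk-dominant. Station 1's payoff there is 8.

8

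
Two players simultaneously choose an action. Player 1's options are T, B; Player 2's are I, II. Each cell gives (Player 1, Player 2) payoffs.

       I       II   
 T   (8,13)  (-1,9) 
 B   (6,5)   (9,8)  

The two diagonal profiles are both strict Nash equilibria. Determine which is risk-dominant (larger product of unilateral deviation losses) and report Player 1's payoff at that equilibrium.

At (T, I): Player 1 loses 8 − 6 = 2 by deviating; Player 2 loses 13 − 9 = 4. Product = 2·4 = 8.
At (B, II): Player 1 loses 9 − (-1) = 10 by deviating; Player 2 loses 8 − 5 = 3. Product = 10·3 = 30.
30 > 8, so (B, II) is risk-dominant. Player 1's payoff there is 9.

9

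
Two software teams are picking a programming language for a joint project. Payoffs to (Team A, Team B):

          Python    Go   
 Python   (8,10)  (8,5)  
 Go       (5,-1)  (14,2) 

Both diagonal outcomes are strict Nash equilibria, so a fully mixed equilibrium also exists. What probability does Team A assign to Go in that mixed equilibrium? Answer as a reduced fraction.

Team A's mix p on Python must make Team B indifferent between Python and Go.
Team B's payoff from Python: 10p + (-1)(1−p). From Go: 5p + 2(1−p).
Set equal: 5p = 3(1−p) → p = 3/8.
Probability on Go is 1 − 3/8 = 5/8.

5/8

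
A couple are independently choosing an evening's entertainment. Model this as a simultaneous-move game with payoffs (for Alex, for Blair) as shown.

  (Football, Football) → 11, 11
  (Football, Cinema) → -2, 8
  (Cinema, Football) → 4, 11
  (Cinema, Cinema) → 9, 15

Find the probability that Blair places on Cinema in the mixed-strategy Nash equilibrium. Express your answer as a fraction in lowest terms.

Blair's mix q on Football must make Alex indifferent between Football and Cinema.
Alex's payoff from Football: 11q + (-2)(1−q). From Cinema: 4q + 9(1−q).
Set equal: 7q = 11(1−q) → q = 11/18.
Probability on Cinema is 1 − 11/18 = 7/18.

7/18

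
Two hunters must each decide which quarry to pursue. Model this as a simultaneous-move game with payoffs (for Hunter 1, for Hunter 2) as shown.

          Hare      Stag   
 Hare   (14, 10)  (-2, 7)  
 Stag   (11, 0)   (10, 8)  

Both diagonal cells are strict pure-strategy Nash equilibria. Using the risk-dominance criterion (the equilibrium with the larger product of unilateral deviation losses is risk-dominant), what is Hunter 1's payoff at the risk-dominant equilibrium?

At both Hare: Hunter 1 loses 14 − 11 = 3 by deviating; Hunter 2 loses 10 − 7 = 3. Product = 3·3 = 9.
At both Stag: Hunter 1 loses 10 − (-2) = 12 by deviating; Hunter 2 loses 8 − 0 = 8. Product = 12·8 = 96.
96 > 9, so both Stag is risk-dominant. Hunter 1's payoff there is 10.

10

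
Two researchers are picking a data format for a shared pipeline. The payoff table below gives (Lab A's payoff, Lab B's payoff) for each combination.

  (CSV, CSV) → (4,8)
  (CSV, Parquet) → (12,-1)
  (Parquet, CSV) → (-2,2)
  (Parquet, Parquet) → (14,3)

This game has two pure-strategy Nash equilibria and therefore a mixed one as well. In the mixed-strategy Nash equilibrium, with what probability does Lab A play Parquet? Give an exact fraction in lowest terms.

9/10

Lab A's mix p on CSV must make Lab B indifferent between CSV and Parquet.
Lab B's payoff from CSV: 8p + 2(1−p). From Parquet: (-1)p + 3(1−p).
Set equal: 9p = 1(1−p) → p = 1/10.
Probability on Parquet is 1 − 1/10 = 9/10.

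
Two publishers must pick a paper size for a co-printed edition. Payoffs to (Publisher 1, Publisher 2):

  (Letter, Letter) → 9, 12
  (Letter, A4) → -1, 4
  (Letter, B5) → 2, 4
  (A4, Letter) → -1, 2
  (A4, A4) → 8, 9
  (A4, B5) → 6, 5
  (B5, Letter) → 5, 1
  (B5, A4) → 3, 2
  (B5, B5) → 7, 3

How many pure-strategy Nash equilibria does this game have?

Both Letter: Publisher 1 gets 9 (best alternative 5); Publisher 2 gets 12 (best alternative 4). Neither deviates — NE.
Both A4: Publisher 1 gets 8 (best alternative 3); Publisher 2 gets 9 (best alternative 5). Neither deviates — NE.
Both B5: Publisher 1 gets 7 (best alternative 6); Publisher 2 gets 3 (best alternative 2). Neither deviates — NE.
(A4, B5) is not a NE: Publisher 1 would switch to B5 (7 > 6).
No other cell survives both best-response checks, so there are 3 pure NE.

3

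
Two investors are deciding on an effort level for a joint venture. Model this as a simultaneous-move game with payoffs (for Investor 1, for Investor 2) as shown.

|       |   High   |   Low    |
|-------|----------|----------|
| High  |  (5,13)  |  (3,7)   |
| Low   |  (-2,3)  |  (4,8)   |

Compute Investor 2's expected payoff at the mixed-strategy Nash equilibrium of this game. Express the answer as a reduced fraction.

83/11

Investor 1 mixes with probability p on High, chosen so Investor 2 is indifferent: 13p + 3(1−p) = 7p + 8(1−p) gives p = 5/11.
Investor 2's expected payoff is 13·5/11 + 3·6/11 = 83/11.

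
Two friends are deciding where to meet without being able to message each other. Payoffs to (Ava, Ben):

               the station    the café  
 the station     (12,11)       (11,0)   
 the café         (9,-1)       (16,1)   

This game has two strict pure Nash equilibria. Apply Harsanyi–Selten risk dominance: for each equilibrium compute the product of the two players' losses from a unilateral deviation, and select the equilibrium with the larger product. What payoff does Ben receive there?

11

At both the station: Ava loses 12 − 9 = 3 by deviating; Ben loses 11 − 0 = 11. Product = 3·11 = 33.
At both the café: Ava loses 16 − 11 = 5 by deviating; Ben loses 1 − (-1) = 2. Product = 5·2 = 10.
33 > 10, so both the station is risk-dominant. Ben's payoff there is 11.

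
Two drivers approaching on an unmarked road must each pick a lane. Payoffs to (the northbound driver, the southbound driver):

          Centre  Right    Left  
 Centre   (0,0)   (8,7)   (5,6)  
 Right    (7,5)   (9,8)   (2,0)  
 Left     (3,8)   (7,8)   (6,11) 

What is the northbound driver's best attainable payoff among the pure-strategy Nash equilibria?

Both Right is a pure NE (the northbound driver: 9 ≥ 8; the southbound driver: 8 ≥ 5). The northbound driver gets 9.
Both Left is a pure NE (the northbound driver: 6 ≥ 5; the southbound driver: 11 ≥ 8). The northbound driver gets 6.
Every other cell has a profitable deviation for at least one player. Highest of {9, 6} is 9.

9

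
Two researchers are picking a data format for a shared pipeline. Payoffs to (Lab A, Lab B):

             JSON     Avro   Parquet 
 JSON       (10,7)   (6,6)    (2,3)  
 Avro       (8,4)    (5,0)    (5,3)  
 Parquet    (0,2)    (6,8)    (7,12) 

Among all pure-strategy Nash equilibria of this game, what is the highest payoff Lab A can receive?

Both JSON is a pure NE (Lab A: 10 ≥ 8; Lab B: 7 ≥ 6). Lab A gets 10.
Both Parquet is a pure NE (Lab A: 7 ≥ 5; Lab B: 12 ≥ 8). Lab A gets 7.
Every other cell has a profitable deviation for at least one player. Highest of {10, 7} is 10.

10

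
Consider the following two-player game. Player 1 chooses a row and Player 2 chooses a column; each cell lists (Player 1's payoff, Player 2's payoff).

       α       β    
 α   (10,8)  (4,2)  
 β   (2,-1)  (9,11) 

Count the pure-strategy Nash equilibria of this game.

Both α: Player 1 gets 10 (best alternative 2); Player 2 gets 8 (best alternative 2). Neither deviates — NE.
Both β: Player 1 gets 9 (best alternative 4); Player 2 gets 11 (best alternative -1). Neither deviates — NE.
(α, β) is not a NE: Player 1 would switch to β (9 > 4).
No other cell survives both best-response checks, so there are 2 pure NE.

2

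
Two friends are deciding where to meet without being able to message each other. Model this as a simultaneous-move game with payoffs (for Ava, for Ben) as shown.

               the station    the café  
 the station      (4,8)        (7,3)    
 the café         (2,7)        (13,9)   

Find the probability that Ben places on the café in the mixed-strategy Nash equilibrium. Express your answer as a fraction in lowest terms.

1/4

Ben's mix q on the station must make Ava indifferent between the station and the café.
Ava's payoff from the station: 4q + 7(1−q). From the café: 2q + 13(1−q).
Set equal: 2q = 6(1−q) → q = 6/8 = 3/4.
Probability on the café is 1 − 3/4 = 1/4.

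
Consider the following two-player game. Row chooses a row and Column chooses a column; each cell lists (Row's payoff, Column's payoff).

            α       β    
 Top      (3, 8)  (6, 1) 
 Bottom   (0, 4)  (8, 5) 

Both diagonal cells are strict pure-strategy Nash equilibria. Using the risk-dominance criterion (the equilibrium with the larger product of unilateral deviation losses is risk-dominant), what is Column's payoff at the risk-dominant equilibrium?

8

At (Top, α): Row loses 3 − 0 = 3 by deviating; Column loses 8 − 1 = 7. Product = 3·7 = 21.
At (Bottom, β): Row loses 8 − 6 = 2 by deviating; Column loses 5 − 4 = 1. Product = 2·1 = 2.
21 > 2, so (Top, α) is risk-dominant. Column's payoff there is 8.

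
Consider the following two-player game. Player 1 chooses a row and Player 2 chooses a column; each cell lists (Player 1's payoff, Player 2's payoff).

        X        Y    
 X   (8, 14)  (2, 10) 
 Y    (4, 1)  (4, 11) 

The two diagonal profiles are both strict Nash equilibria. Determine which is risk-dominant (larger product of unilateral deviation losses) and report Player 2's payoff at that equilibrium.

11

At both X: Player 1 loses 8 − 4 = 4 by deviating; Player 2 loses 14 − 10 = 4. Product = 4·4 = 16.
At both Y: Player 1 loses 4 − 2 = 2 by deviating; Player 2 loses 11 − 1 = 10. Product = 2·10 = 20.
20 > 16, so both Y is risk-dominant. Player 2's payoff there is 11.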